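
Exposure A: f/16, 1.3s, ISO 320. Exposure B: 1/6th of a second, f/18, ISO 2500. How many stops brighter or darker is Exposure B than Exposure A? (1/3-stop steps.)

Aperture: f/16 → f/18 — 1/3 stop stopped down (darker).
Shutter speed: 1.3 → 1 → 0.8 → 0.6 → 0.5 → 0.4 → 0.3 → 1/4 → 1/5 → 1/6 — 3 stops shorter (darker).
ISO: 320 → 400 → 500 → 640 → 800 → 1000 → 1250 → 1600 → 2000 → 2500 — 3 stops higher (brighter).
Net: −1/3 −3 +3 = −1/3 stops.

1/3 stop darker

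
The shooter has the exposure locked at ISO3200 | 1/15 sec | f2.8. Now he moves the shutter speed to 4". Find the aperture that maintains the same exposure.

Shutter speed: 1/15 → 1/8 → 1/4 → 1/2 → 1 → 2 → 4 — 6 stops longer (brighter).
Need 6 stops darker from the aperture: f/2.8 → f/4 → f/5.6 → f/8 → f/11 → f/16 → f/22.

f/22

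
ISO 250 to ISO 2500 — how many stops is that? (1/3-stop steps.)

250 → 320 → 400 → 500 → 640 → 800 → 1000 → 1250 → 1600 → 2000 → 2500 — count the steps: 10 third-stops = 3 1/3 stops.

3 1/3 stops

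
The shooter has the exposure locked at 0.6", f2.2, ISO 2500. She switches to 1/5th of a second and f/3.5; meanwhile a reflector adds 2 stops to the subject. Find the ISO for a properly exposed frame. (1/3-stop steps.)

Scene light: 2 stops brighter.
Shutter speed: 0.6 → 0.5 → 0.4 → 0.3 → 1/4 → 1/5 — 1 2/3 stops faster (darker).
Aperture: f/2.2 → f/2.5 → f/2.8 → f/3.2 → f/3.5 — 1 1/3 stops stopped down (darker).
Net so far: 1 stop darker. ISO: 2500 → 3200 → 4000 → 5000.

ISO 5000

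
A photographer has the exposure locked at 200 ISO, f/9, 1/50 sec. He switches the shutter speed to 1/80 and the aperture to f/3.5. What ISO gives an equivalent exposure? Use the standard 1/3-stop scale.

ISO 50

Shutter speed: 1/50 → 1/60 → 1/80 — 2/3 stop faster (darker).
Aperture: f/9 → f/8 → f/7.1 → f/6.3 → f/5.6 → f/5 → f/4.5 → f/4 → f/3.5 — 2 2/3 stops wider (brighter).
Net change so far: 2 stops brighter. Offset with the ISO: 200 → 160 → 125 → 100 → 80 → 64 → 50.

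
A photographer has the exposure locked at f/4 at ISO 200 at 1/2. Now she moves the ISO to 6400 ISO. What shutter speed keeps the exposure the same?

ISO: 200 → 400 → 800 → 1600 → 3200 → 6400 — 5 stops higher (brighter).
Need 5 stops darker from the shutter speed: 1/2 → 1/4 → 1/8 → 1/15 → 1/30 → 1/60.

1/60s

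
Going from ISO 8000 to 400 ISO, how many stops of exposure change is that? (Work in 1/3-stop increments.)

8000 → 6400 → 5000 → 4000 → 3200 → 2500 → 2000 → 1600 → 1250 → 1000 → 800 → 640 → 500 → 400 — count the steps: 13 third-stops = 4 1/3 stops.

4 1/3 stops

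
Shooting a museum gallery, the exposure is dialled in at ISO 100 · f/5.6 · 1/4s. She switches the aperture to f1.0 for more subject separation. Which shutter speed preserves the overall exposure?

Aperture: f/5.6 → f/4 → f/2.8 → f/2 → f/1.4 → f/1.0 — 5 stops opened up (brighter).
Need 5 stops darker from the shutter speed: 1/4 → 1/8 → 1/15 → 1/30 → 1/60 → 1/125.

1/125s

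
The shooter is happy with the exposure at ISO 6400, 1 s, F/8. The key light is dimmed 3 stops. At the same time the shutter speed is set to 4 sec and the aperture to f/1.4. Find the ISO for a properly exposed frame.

Scene light: 3 stops darker.
Shutter speed: 1 → 2 → 4 — 2 stops slower (brighter).
Aperture: f/8 → f/5.6 → f/4 → f/2.8 → f/2 → f/1.4 — 5 stops larger aperture (brighter).
Net so far: 4 stops brighter. ISO: 6400 → 3200 → 1600 → 800 → 400.

ISO 400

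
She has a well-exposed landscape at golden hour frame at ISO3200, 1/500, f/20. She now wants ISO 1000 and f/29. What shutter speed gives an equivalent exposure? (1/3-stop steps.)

ISO: 3200 → 2500 → 2000 → 1600 → 1250 → 1000 — 1 2/3 stops dropped (darker).
Aperture: f/20 → f/22 → f/25 → f/29 — 1 stop narrower (darker).
Net change so far: 2 2/3 stops darker. Offset with the shutter speed: 1/500 → 1/400 → 1/320 → 1/250 → 1/200 → 1/160 → 1/125 → 1/100 → 1/80.

1/80s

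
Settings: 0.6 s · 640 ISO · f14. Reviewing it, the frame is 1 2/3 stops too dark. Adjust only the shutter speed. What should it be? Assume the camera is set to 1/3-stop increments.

2 s

Underexposed by 1 2/3 stops → need 1 2/3 stops brighter.
Shutter speed: 0.6 → 0.8 → 1 → 1.3 → 1.6 → 2.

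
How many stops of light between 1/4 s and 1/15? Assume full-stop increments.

2 stops

1/4 → 1/8 → 1/15 — count the steps: 2 stops.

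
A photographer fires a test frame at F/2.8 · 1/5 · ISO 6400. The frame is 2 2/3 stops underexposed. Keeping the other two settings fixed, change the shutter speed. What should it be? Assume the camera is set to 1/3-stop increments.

1.3 s

Underexposed by 2 2/3 stops → need 2 2/3 stops brighter.
Shutter speed: 1/5 → 1/4 → 0.3 → 0.4 → 0.5 → 0.6 → 0.8 → 1 → 1.3.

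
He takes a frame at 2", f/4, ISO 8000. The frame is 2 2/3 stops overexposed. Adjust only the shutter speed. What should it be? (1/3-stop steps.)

0.3 s

Overexposed by 2 2/3 stops → need 2 2/3 stops darker.
Shutter speed: 2 → 1.6 → 1.3 → 1 → 0.8 → 0.6 → 0.5 → 0.4 → 0.3.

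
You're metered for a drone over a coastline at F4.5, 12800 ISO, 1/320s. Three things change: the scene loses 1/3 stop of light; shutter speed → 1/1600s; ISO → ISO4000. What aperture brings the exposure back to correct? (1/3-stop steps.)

Scene light: 1/3 stop darker.
Shutter speed: 1/320 → 1/400 → 1/500 → 1/640 → 1/800 → 1/1000 → 1/1250 → 1/1600 — 2 1/3 stops faster (darker).
ISO: 12800 → 10000 → 8000 → 6400 → 5000 → 4000 — 1 2/3 stops lower (darker).
Net so far: 4 1/3 stops darker. Aperture: f/4.5 → f/4 → f/3.5 → f/3.2 → f/2.8 → f/2.5 → f/2.2 → f/2 → f/1.8 → f/1.6 → f/1.4 → f/1.2 → f/1.1 → f/1.0.

f/1.0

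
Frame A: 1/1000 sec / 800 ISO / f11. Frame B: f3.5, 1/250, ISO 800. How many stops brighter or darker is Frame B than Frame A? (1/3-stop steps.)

Aperture: f/11 → f/10 → f/9 → f/8 → f/7.1 → f/6.3 → f/5.6 → f/5 → f/4.5 → f/4 → f/3.5 — 3 1/3 stops opened up (brighter).
Shutter speed: 1/1000 → 1/800 → 1/640 → 1/500 → 1/400 → 1/320 → 1/250 — 2 stops longer (brighter).
ISO: unchanged.
Net: +3 1/3 +2 = +5 1/3 stops.

5 1/3 stops brighter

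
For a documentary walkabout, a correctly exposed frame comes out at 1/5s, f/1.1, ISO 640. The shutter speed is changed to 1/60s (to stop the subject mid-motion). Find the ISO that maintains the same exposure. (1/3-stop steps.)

ISO 8000

Shutter speed: 1/5 → 1/6 → 1/8 → 1/10 → 1/13 → 1/15 → 1/20 → 1/25 → 1/30 → 1/40 → 1/50 → 1/60 — 3 2/3 stops shorter (darker).
Need 3 2/3 stops brighter from the ISO: 640 → 800 → 1000 → 1250 → 1600 → 2000 → 2500 → 3200 → 4000 → 5000 → 6400 → 8000.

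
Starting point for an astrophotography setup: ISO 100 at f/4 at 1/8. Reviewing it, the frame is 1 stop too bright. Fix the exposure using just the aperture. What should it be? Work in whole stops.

f/5.6

Overexposed by 1 stop → need 1 stop darker.
Aperture: f/4 → f/5.6.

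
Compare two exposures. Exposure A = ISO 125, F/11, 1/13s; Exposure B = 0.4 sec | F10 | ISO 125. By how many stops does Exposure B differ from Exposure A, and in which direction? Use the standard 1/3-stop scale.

2 2/3 stops brighter

Aperture: f/11 → f/10 — 1/3 stop larger aperture (brighter).
Shutter speed: 1/13 → 1/10 → 1/8 → 1/6 → 1/5 → 1/4 → 0.3 → 0.4 — 2 1/3 stops slower (brighter).
ISO: unchanged.
Net: +1/3 +2 1/3 = +2 2/3 stops.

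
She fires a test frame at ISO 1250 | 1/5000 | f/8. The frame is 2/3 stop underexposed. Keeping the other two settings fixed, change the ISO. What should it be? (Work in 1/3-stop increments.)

Underexposed by 2/3 stop → need 2/3 stop brighter.
ISO: 1250 → 1600 → 2000.

ISO 2000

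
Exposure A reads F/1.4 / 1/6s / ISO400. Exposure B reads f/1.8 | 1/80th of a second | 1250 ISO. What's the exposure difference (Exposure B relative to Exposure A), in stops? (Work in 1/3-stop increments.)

2 2/3 stops darker

Aperture: f/1.4 → f/1.6 → f/1.8 — 2/3 stop narrower (darker).
Shutter speed: 1/6 → 1/8 → 1/10 → 1/13 → 1/15 → 1/20 → 1/25 → 1/30 → 1/40 → 1/50 → 1/60 → 1/80 — 3 2/3 stops shorter (darker).
ISO: 400 → 500 → 640 → 800 → 1000 → 1250 — 1 2/3 stops higher (brighter).
Net: −2/3 −3 2/3 +1 2/3 = −2 2/3 stops.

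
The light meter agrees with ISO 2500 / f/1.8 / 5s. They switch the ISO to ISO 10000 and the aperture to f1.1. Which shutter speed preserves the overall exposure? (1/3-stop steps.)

0.5 s

ISO: 2500 → 3200 → 4000 → 5000 → 6400 → 8000 → 10000 — 2 stops higher (brighter).
Aperture: f/1.8 → f/1.6 → f/1.4 → f/1.2 → f/1.1 — 1 1/3 stops opened up (brighter).
Net change so far: 3 1/3 stops brighter. Offset with the shutter speed: 5 → 4 → 3.2 → 2.5 → 2 → 1.6 → 1.3 → 1 → 0.8 → 0.6 → 0.5.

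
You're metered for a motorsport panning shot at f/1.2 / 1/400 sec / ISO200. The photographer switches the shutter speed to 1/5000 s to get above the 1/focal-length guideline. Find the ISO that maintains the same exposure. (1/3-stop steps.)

ISO 2500

Shutter speed: 1/400 → 1/500 → 1/640 → 1/800 → 1/1000 → 1/1250 → 1/1600 → 1/2000 → 1/2500 → 1/3200 → 1/4000 → 1/5000 — 3 2/3 stops shorter (darker).
Need 3 2/3 stops brighter from the ISO: 200 → 250 → 320 → 400 → 500 → 640 → 800 → 1000 → 1250 → 1600 → 2000 → 2500.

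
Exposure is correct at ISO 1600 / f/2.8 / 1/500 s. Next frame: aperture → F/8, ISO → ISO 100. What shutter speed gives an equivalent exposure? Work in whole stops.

Aperture: f/2.8 → f/4 → f/5.6 → f/8 — 3 stops smaller aperture (darker).
ISO: 1600 → 800 → 400 → 200 → 100 — 4 stops dropped (darker).
Net change so far: 7 stops darker. Offset with the shutter speed: 1/500 → 1/250 → 1/125 → 1/60 → 1/30 → 1/15 → 1/8 → 1/4.

1/4s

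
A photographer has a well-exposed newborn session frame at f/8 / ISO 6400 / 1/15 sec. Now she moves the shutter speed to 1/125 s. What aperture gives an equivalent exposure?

f/2.8

Shutter speed: 1/15 → 1/30 → 1/60 → 1/125 — 3 stops shorter (darker).
Need 3 stops brighter from the aperture: f/8 → f/5.6 → f/4 → f/2.8.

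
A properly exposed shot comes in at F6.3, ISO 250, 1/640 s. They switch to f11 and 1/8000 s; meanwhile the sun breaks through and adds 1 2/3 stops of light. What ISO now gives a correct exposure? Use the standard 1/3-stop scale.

ISO 3200

Scene light: 1 2/3 stops brighter.
Aperture: f/6.3 → f/7.1 → f/8 → f/9 → f/10 → f/11 — 1 2/3 stops stopped down (darker).
Shutter speed: 1/640 → 1/800 → 1/1000 → 1/1250 → 1/1600 → 1/2000 → 1/2500 → 1/3200 → 1/4000 → 1/5000 → 1/6400 → 1/8000 — 3 2/3 stops faster (darker).
Net so far: 3 2/3 stops darker. ISO: 250 → 320 → 400 → 500 → 640 → 800 → 1000 → 1250 → 1600 → 2000 → 2500 → 3200.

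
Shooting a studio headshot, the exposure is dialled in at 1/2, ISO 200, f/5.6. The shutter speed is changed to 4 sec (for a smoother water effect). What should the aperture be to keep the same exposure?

Shutter speed: 1/2 → 1 → 2 → 4 — 3 stops longer (brighter).
Need 3 stops darker from the aperture: f/5.6 → f/8 → f/11 → f/16.

f/16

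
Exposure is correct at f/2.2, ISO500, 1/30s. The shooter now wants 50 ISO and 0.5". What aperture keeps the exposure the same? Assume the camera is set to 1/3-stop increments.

f/2.8

ISO: 500 → 400 → 320 → 250 → 200 → 160 → 125 → 100 → 80 → 64 → 50 — 3 1/3 stops dropped (darker).
Shutter speed: 1/30 → 1/25 → 1/20 → 1/15 → 1/13 → 1/10 → 1/8 → 1/6 → 1/5 → 1/4 → 0.3 → 0.4 → 0.5 — 4 stops longer (brighter).
Net change so far: 2/3 stop brighter. Offset with the aperture: f/2.2 → f/2.5 → f/2.8.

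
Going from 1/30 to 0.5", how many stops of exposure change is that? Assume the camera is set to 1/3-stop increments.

1/30 → 1/25 → 1/20 → 1/15 → 1/13 → 1/10 → 1/8 → 1/6 → 1/5 → 1/4 → 0.3 → 0.4 → 0.5 — count the steps: 12 third-stops = 4 stops.

4 stops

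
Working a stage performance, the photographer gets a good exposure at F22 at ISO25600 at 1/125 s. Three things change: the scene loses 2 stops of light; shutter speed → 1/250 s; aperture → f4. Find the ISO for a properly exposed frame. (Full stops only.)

Scene light: 2 stops darker.
Shutter speed: 1/125 → 1/250 — 1 stop faster (darker).
Aperture: f/22 → f/16 → f/11 → f/8 → f/5.6 → f/4 — 5 stops opened up (brighter).
Net so far: 2 stops brighter. ISO: 25600 → 12800 → 6400.

ISO 6400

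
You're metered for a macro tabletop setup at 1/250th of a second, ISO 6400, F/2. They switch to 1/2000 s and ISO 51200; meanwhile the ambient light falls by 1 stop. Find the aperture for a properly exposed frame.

f/1.4

Scene light: 1 stop darker.
Shutter speed: 1/250 → 1/500 → 1/1000 → 1/2000 — 3 stops shorter (darker).
ISO: 6400 → 12800 → 25600 → 51200 — 3 stops raised (brighter).
Net so far: 1 stop darker. Aperture: f/2 → f/1.4.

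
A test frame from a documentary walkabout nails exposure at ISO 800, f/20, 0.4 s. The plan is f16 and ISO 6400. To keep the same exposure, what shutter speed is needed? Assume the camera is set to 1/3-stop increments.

1/30s

Aperture: f/20 → f/18 → f/16 — 2/3 stop opened up (brighter).
ISO: 800 → 1000 → 1250 → 1600 → 2000 → 2500 → 3200 → 4000 → 5000 → 6400 — 3 stops raised (brighter).
Net change so far: 3 2/3 stops brighter. Offset with the shutter speed: 0.4 → 0.3 → 1/4 → 1/5 → 1/6 → 1/8 → 1/10 → 1/13 → 1/15 → 1/20 → 1/25 → 1/30.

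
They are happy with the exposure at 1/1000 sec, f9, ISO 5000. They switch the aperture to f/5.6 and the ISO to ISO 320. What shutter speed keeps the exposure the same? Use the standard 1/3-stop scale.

1/160s

Aperture: f/9 → f/8 → f/7.1 → f/6.3 → f/5.6 — 1 1/3 stops larger aperture (brighter).
ISO: 5000 → 4000 → 3200 → 2500 → 2000 → 1600 → 1250 → 1000 → 800 → 640 → 500 → 400 → 320 — 4 stops dropped (darker).
Net change so far: 2 2/3 stops darker. Offset with the shutter speed: 1/1000 → 1/800 → 1/640 → 1/500 → 1/400 → 1/320 → 1/250 → 1/200 → 1/160.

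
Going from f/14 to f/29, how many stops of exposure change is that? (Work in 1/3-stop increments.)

2 stops

f/14 → f/16 → f/18 → f/20 → f/22 → f/25 → f/29 — count the steps: 6 third-stops = 2 stops.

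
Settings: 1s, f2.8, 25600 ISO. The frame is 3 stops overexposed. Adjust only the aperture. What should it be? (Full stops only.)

Overexposed by 3 stops → need 3 stops darker.
Aperture: f/2.8 → f/4 → f/5.6 → f/8.

f/8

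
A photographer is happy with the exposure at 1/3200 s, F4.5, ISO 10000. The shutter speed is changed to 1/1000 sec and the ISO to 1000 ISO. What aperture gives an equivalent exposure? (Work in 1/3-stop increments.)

f/2.5

Shutter speed: 1/3200 → 1/2500 → 1/2000 → 1/1600 → 1/1250 → 1/1000 — 1 2/3 stops longer (brighter).
ISO: 10000 → 8000 → 6400 → 5000 → 4000 → 3200 → 2500 → 2000 → 1600 → 1250 → 1000 — 3 1/3 stops lower (darker).
Net change so far: 1 2/3 stops darker. Offset with the aperture: f/4.5 → f/4 → f/3.5 → f/3.2 → f/2.8 → f/2.5.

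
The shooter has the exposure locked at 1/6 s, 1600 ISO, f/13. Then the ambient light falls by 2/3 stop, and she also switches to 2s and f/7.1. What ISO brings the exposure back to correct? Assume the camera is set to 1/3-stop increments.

Scene light: 2/3 stop darker.
Shutter speed: 1/6 → 1/5 → 1/4 → 0.3 → 0.4 → 0.5 → 0.6 → 0.8 → 1 → 1.3 → 1.6 → 2 — 3 2/3 stops slower (brighter).
Aperture: f/13 → f/11 → f/10 → f/9 → f/8 → f/7.1 — 1 2/3 stops opened up (brighter).
Net so far: 4 2/3 stops brighter. ISO: 1600 → 1250 → 1000 → 800 → 640 → 500 → 400 → 320 → 250 → 200 → 160 → 125 → 100 → 80 → 64.

ISO 64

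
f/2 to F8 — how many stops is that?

f/2 → f/2.8 → f/4 → f/5.6 → f/8 — count the steps: 4 stops.

4 stops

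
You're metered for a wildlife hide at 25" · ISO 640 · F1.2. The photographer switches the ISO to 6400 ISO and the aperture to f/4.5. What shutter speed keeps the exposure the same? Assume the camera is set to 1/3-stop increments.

30 s

ISO: 640 → 800 → 1000 → 1250 → 1600 → 2000 → 2500 → 3200 → 4000 → 5000 → 6400 — 3 1/3 stops raised (brighter).
Aperture: f/1.2 → f/1.4 → f/1.6 → f/1.8 → f/2 → f/2.2 → f/2.5 → f/2.8 → f/3.2 → f/3.5 → f/4 → f/4.5 — 3 2/3 stops narrower (darker).
Net change so far: 1/3 stop darker. Offset with the shutter speed: 25 → 30.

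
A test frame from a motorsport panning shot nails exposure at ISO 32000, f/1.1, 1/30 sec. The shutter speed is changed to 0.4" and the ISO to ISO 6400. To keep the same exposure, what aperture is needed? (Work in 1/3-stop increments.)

f/1.8

Shutter speed: 1/30 → 1/25 → 1/20 → 1/15 → 1/13 → 1/10 → 1/8 → 1/6 → 1/5 → 1/4 → 0.3 → 0.4 — 3 2/3 stops slower (brighter).
ISO: 32000 → 25600 → 20000 → 16000 → 12800 → 10000 → 8000 → 6400 — 2 1/3 stops dropped (darker).
Net change so far: 1 1/3 stops brighter. Offset with the aperture: f/1.1 → f/1.2 → f/1.4 → f/1.6 → f/1.8.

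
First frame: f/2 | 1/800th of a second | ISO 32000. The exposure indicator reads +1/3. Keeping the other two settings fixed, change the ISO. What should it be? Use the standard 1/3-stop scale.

ISO 25600

Overexposed by 1/3 stop → need 1/3 stop darker.
ISO: 32000 → 25600.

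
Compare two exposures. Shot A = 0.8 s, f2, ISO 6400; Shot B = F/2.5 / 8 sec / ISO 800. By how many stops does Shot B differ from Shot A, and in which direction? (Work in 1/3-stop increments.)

Aperture: f/2 → f/2.2 → f/2.5 — 2/3 stop smaller aperture (darker).
Shutter speed: 0.8 → 1 → 1.3 → 1.6 → 2 → 2.5 → 3.2 → 4 → 5 → 6 → 8 — 3 1/3 stops slower (brighter).
ISO: 6400 → 5000 → 4000 → 3200 → 2500 → 2000 → 1600 → 1250 → 1000 → 800 — 3 stops lower (darker).
Net: −2/3 +3 1/3 −3 = −1/3 stops.

1/3 stop darker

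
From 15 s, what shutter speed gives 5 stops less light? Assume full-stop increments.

Shutter speed: 15 → 8 → 4 → 2 → 1 → 1/2 — 5 stops faster (darker).

1/2s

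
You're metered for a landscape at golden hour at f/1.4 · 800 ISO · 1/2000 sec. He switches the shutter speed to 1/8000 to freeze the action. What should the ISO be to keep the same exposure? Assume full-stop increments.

Shutter speed: 1/2000 → 1/4000 → 1/8000 — 2 stops shorter (darker).
Need 2 stops brighter from the ISO: 800 → 1600 → 3200.

ISO 3200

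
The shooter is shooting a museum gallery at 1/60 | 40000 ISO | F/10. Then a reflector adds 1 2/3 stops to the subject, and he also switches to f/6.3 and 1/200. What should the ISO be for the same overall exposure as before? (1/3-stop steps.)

Scene light: 1 2/3 stops brighter.
Aperture: f/10 → f/9 → f/8 → f/7.1 → f/6.3 — 1 1/3 stops opened up (brighter).
Shutter speed: 1/60 → 1/80 → 1/100 → 1/125 → 1/160 → 1/200 — 1 2/3 stops shorter (darker).
Net so far: 1 1/3 stops brighter. ISO: 40000 → 32000 → 25600 → 20000 → 16000.

ISO 16000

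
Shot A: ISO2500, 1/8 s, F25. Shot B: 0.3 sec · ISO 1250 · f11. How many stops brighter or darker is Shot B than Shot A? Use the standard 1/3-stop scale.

Aperture: f/25 → f/22 → f/20 → f/18 → f/16 → f/14 → f/13 → f/11 — 2 1/3 stops opened up (brighter).
Shutter speed: 1/8 → 1/6 → 1/5 → 1/4 → 0.3 — 1 1/3 stops slower (brighter).
ISO: 2500 → 2000 → 1600 → 1250 — 1 stop dropped (darker).
Net: +2 1/3 +1 1/3 −1 = +2 2/3 stops.

2 2/3 stops brighter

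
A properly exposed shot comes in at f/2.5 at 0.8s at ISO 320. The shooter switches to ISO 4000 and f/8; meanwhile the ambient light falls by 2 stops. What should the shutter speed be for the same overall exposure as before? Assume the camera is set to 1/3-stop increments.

Scene light: 2 stops darker.
ISO: 320 → 400 → 500 → 640 → 800 → 1000 → 1250 → 1600 → 2000 → 2500 → 3200 → 4000 — 3 2/3 stops raised (brighter).
Aperture: f/2.5 → f/2.8 → f/3.2 → f/3.5 → f/4 → f/4.5 → f/5 → f/5.6 → f/6.3 → f/7.1 → f/8 — 3 1/3 stops smaller aperture (darker).
Net so far: 1 2/3 stops darker. Shutter speed: 0.8 → 1 → 1.3 → 1.6 → 2 → 2.5.

2.5 s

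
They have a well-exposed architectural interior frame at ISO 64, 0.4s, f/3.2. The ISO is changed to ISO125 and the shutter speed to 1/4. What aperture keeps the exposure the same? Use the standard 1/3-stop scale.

ISO: 64 → 80 → 100 → 125 — 1 stop higher (brighter).
Shutter speed: 0.4 → 0.3 → 1/4 — 2/3 stop shorter (darker).
Net change so far: 1/3 stop brighter. Offset with the aperture: f/3.2 → f/3.5.

f/3.5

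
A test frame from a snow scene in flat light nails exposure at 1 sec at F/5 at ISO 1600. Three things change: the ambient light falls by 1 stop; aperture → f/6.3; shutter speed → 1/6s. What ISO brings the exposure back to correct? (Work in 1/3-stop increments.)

ISO 32000

Scene light: 1 stop darker.
Aperture: f/5 → f/5.6 → f/6.3 — 2/3 stop stopped down (darker).
Shutter speed: 1 → 0.8 → 0.6 → 0.5 → 0.4 → 0.3 → 1/4 → 1/5 → 1/6 — 2 2/3 stops faster (darker).
Net so far: 4 1/3 stops darker. ISO: 1600 → 2000 → 2500 → 3200 → 4000 → 5000 → 6400 → 8000 → 10000 → 12800 → 16000 → 20000 → 25600 → 32000.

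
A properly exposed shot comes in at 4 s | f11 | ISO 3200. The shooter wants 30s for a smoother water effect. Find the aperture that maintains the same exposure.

Shutter speed: 4 → 8 → 15 → 30 — 3 stops slower (brighter).
Need 3 stops darker from the aperture: f/11 → f/16 → f/22 → f/32.

f/32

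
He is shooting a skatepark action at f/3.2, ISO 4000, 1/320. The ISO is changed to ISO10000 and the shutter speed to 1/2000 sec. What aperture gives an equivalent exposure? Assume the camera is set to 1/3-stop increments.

f/2

ISO: 4000 → 5000 → 6400 → 8000 → 10000 — 1 1/3 stops raised (brighter).
Shutter speed: 1/320 → 1/400 → 1/500 → 1/640 → 1/800 → 1/1000 → 1/1250 → 1/1600 → 1/2000 — 2 2/3 stops shorter (darker).
Net change so far: 1 1/3 stops darker. Offset with the aperture: f/3.2 → f/2.8 → f/2.5 → f/2.2 → f/2.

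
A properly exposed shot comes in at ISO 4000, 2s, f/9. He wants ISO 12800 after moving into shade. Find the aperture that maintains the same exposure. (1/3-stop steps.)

ISO: 4000 → 5000 → 6400 → 8000 → 10000 → 12800 — 1 2/3 stops higher (brighter).
Need 1 2/3 stops darker from the aperture: f/9 → f/10 → f/11 → f/13 → f/14 → f/16.

f/16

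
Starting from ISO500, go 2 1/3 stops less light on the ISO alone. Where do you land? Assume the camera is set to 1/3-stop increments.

ISO: 500 → 400 → 320 → 250 → 200 → 160 → 125 → 100 — 2 1/3 stops lower (darker).

ISO 100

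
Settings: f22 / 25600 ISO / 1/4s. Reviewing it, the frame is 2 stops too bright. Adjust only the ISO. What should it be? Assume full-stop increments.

Overexposed by 2 stops → need 2 stops darker.
ISO: 25600 → 12800 → 6400.

ISO 6400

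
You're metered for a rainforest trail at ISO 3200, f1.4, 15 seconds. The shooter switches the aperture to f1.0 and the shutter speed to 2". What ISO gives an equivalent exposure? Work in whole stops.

Aperture: f/1.4 → f/1.0 — 1 stop larger aperture (brighter).
Shutter speed: 15 → 8 → 4 → 2 — 3 stops faster (darker).
Net change so far: 2 stops darker. Offset with the ISO: 3200 → 6400 → 12800.

ISO 12800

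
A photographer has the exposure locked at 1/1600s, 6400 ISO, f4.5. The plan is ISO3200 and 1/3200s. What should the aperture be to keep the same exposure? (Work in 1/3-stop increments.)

ISO: 6400 → 5000 → 4000 → 3200 — 1 stop dropped (darker).
Shutter speed: 1/1600 → 1/2000 → 1/2500 → 1/3200 — 1 stop shorter (darker).
Net change so far: 2 stops darker. Offset with the aperture: f/4.5 → f/4 → f/3.5 → f/3.2 → f/2.8 → f/2.5 → f/2.2.

f/2.2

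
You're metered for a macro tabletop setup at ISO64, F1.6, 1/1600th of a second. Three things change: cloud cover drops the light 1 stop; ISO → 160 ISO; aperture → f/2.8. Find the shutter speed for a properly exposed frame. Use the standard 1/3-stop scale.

1/640s

Scene light: 1 stop darker.
ISO: 64 → 80 → 100 → 125 → 160 — 1 1/3 stops raised (brighter).
Aperture: f/1.6 → f/1.8 → f/2 → f/2.2 → f/2.5 → f/2.8 — 1 2/3 stops narrower (darker).
Net so far: 1 1/3 stops darker. Shutter speed: 1/1600 → 1/1250 → 1/1000 → 1/800 → 1/640.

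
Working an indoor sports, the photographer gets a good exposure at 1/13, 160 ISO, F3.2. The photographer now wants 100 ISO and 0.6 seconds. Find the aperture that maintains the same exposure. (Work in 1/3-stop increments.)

ISO: 160 → 125 → 100 — 2/3 stop dropped (darker).
Shutter speed: 1/13 → 1/10 → 1/8 → 1/6 → 1/5 → 1/4 → 0.3 → 0.4 → 0.5 → 0.6 — 3 stops longer (brighter).
Net change so far: 2 1/3 stops brighter. Offset with the aperture: f/3.2 → f/3.5 → f/4 → f/4.5 → f/5 → f/5.6 → f/6.3 → f/7.1.

f/7.1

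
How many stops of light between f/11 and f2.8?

4 stops

f/11 → f/8 → f/5.6 → f/4 → f/2.8 — count the steps: 4 stops.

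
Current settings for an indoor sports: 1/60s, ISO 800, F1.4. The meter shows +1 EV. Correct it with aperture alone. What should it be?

Overexposed by 1 stop → need 1 stop darker.
Aperture: f/1.4 → f/2.

f/2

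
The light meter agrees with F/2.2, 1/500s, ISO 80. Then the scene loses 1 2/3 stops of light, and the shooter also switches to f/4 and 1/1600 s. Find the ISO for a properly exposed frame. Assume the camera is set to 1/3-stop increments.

ISO 2500

Scene light: 1 2/3 stops darker.
Aperture: f/2.2 → f/2.5 → f/2.8 → f/3.2 → f/3.5 → f/4 — 1 2/3 stops smaller aperture (darker).
Shutter speed: 1/500 → 1/640 → 1/800 → 1/1000 → 1/1250 → 1/1600 — 1 2/3 stops faster (darker).
Net so far: 5 stops darker. ISO: 80 → 100 → 125 → 160 → 200 → 250 → 320 → 400 → 500 → 640 → 800 → 1000 → 1250 → 1600 → 2000 → 2500.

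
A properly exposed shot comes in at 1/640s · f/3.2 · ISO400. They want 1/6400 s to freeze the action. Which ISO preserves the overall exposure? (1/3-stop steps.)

Shutter speed: 1/640 → 1/800 → 1/1000 → 1/1250 → 1/1600 → 1/2000 → 1/2500 → 1/3200 → 1/4000 → 1/5000 → 1/6400 — 3 1/3 stops faster (darker).
Need 3 1/3 stops brighter from the ISO: 400 → 500 → 640 → 800 → 1000 → 1250 → 1600 → 2000 → 2500 → 3200 → 4000.

ISO 4000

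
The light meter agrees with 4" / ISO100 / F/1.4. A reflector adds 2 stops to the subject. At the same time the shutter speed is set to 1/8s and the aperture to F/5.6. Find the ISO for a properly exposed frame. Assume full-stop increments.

ISO 12800

Scene light: 2 stops brighter.
Shutter speed: 4 → 2 → 1 → 1/2 → 1/4 → 1/8 — 5 stops faster (darker).
Aperture: f/1.4 → f/2 → f/2.8 → f/4 → f/5.6 — 4 stops smaller aperture (darker).
Net so far: 7 stops darker. ISO: 100 → 200 → 400 → 800 → 1600 → 3200 → 6400 → 12800.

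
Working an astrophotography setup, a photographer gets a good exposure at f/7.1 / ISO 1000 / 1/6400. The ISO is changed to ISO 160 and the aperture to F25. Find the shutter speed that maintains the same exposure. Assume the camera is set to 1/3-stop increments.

ISO: 1000 → 800 → 640 → 500 → 400 → 320 → 250 → 200 → 160 — 2 2/3 stops lower (darker).
Aperture: f/7.1 → f/8 → f/9 → f/10 → f/11 → f/13 → f/14 → f/16 → f/18 → f/20 → f/22 → f/25 — 3 2/3 stops smaller aperture (darker).
Net change so far: 6 1/3 stops darker. Offset with the shutter speed: 1/6400 → 1/5000 → 1/4000 → 1/3200 → 1/2500 → 1/2000 → 1/1600 → 1/1250 → 1/1000 → 1/800 → 1/640 → 1/500 → 1/400 → 1/320 → 1/250 → 1/200 → 1/160 → 1/125 → 1/100 → 1/80.

1/80s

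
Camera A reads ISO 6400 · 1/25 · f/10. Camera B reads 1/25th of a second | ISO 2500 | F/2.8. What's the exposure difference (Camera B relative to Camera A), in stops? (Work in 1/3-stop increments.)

Aperture: f/10 → f/9 → f/8 → f/7.1 → f/6.3 → f/5.6 → f/5 → f/4.5 → f/4 → f/3.5 → f/3.2 → f/2.8 — 3 2/3 stops opened up (brighter).
Shutter speed: unchanged.
ISO: 6400 → 5000 → 4000 → 3200 → 2500 — 1 1/3 stops dropped (darker).
Net: +3 2/3 −1 1/3 = +2 1/3 stops.

2 1/3 stops brighter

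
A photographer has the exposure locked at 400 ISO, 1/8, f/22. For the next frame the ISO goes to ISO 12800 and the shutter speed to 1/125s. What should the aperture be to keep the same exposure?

ISO: 400 → 800 → 1600 → 3200 → 6400 → 12800 — 5 stops raised (brighter).
Shutter speed: 1/8 → 1/15 → 1/30 → 1/60 → 1/125 — 4 stops faster (darker).
Net change so far: 1 stop brighter. Offset with the aperture: f/22 → f/32.

f/32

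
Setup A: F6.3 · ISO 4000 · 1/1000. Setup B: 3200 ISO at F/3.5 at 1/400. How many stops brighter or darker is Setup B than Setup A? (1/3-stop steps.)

Aperture: f/6.3 → f/5.6 → f/5 → f/4.5 → f/4 → f/3.5 — 1 2/3 stops wider (brighter).
Shutter speed: 1/1000 → 1/800 → 1/640 → 1/500 → 1/400 — 1 1/3 stops longer (brighter).
ISO: 4000 → 3200 — 1/3 stop dropped (darker).
Net: +1 2/3 +1 1/3 −1/3 = +2 2/3 stops.

2 2/3 stops brighter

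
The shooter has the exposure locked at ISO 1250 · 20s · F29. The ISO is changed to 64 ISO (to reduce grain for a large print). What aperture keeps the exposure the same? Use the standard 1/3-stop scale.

f/6.3

ISO: 1250 → 1000 → 800 → 640 → 500 → 400 → 320 → 250 → 200 → 160 → 125 → 100 → 80 → 64 — 4 1/3 stops dropped (darker).
Need 4 1/3 stops brighter from the aperture: f/29 → f/25 → f/22 → f/20 → f/18 → f/16 → f/14 → f/13 → f/11 → f/10 → f/9 → f/8 → f/7.1 → f/6.3.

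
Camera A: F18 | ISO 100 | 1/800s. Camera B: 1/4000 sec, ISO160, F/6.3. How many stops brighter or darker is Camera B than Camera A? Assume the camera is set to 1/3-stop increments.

Aperture: f/18 → f/16 → f/14 → f/13 → f/11 → f/10 → f/9 → f/8 → f/7.1 → f/6.3 — 3 stops larger aperture (brighter).
Shutter speed: 1/800 → 1/1000 → 1/1250 → 1/1600 → 1/2000 → 1/2500 → 1/3200 → 1/4000 — 2 1/3 stops shorter (darker).
ISO: 100 → 125 → 160 — 2/3 stop raised (brighter).
Net: +3 −2 1/3 +2/3 = +1 1/3 stops.

1 1/3 stops brighter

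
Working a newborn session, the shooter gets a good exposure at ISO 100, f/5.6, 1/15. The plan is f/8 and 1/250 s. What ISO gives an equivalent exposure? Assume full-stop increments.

Aperture: f/5.6 → f/8 — 1 stop smaller aperture (darker).
Shutter speed: 1/15 → 1/30 → 1/60 → 1/125 → 1/250 — 4 stops faster (darker).
Net change so far: 5 stops darker. Offset with the ISO: 100 → 200 → 400 → 800 → 1600 → 3200.

ISO 3200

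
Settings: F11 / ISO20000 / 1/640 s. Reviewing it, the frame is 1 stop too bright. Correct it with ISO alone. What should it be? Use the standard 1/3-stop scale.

ISO 10000

Overexposed by 1 stop → need 1 stop darker.
ISO: 20000 → 16000 → 12800 → 10000.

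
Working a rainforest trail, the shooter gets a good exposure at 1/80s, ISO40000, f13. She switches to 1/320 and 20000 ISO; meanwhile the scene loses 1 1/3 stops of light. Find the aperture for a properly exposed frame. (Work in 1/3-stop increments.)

f/2.8

Scene light: 1 1/3 stops darker.
Shutter speed: 1/80 → 1/100 → 1/125 → 1/160 → 1/200 → 1/250 → 1/320 — 2 stops faster (darker).
ISO: 40000 → 32000 → 25600 → 20000 — 1 stop lower (darker).
Net so far: 4 1/3 stops darker. Aperture: f/13 → f/11 → f/10 → f/9 → f/8 → f/7.1 → f/6.3 → f/5.6 → f/5 → f/4.5 → f/4 → f/3.5 → f/3.2 → f/2.8.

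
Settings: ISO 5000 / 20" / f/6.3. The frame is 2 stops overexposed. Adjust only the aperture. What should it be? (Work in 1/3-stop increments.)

Overexposed by 2 stops → need 2 stops darker.
Aperture: f/6.3 → f/7.1 → f/8 → f/9 → f/10 → f/11 → f/13.

f/13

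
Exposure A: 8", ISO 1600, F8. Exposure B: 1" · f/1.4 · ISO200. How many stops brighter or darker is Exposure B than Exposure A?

Aperture: f/8 → f/5.6 → f/4 → f/2.8 → f/2 → f/1.4 — 5 stops wider (brighter).
Shutter speed: 8 → 4 → 2 → 1 — 3 stops faster (darker).
ISO: 1600 → 800 → 400 → 200 — 3 stops lower (darker).
Net: +5 −3 −3 = −1 stop.

1 stop darker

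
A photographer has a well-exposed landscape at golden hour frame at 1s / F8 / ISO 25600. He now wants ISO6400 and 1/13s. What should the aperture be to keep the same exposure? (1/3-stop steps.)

f/1.1

ISO: 25600 → 20000 → 16000 → 12800 → 10000 → 8000 → 6400 — 2 stops lower (darker).
Shutter speed: 1 → 0.8 → 0.6 → 0.5 → 0.4 → 0.3 → 1/4 → 1/5 → 1/6 → 1/8 → 1/10 → 1/13 — 3 2/3 stops shorter (darker).
Net change so far: 5 2/3 stops darker. Offset with the aperture: f/8 → f/7.1 → f/6.3 → f/5.6 → f/5 → f/4.5 → f/4 → f/3.5 → f/3.2 → f/2.8 → f/2.5 → f/2.2 → f/2 → f/1.8 → f/1.6 → f/1.4 → f/1.2 → f/1.1.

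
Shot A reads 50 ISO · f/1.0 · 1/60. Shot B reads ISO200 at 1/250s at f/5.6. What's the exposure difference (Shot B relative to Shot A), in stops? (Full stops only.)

Aperture: f/1.0 → f/1.4 → f/2 → f/2.8 → f/4 → f/5.6 — 5 stops narrower (darker).
Shutter speed: 1/60 → 1/125 → 1/250 — 2 stops shorter (darker).
ISO: 50 → 100 → 200 — 2 stops raised (brighter).
Net: −5 −2 +2 = −5 stops.

5 stops darker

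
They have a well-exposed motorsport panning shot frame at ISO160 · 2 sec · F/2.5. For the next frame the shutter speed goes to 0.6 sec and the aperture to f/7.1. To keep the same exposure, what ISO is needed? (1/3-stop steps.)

ISO 4000

Shutter speed: 2 → 1.6 → 1.3 → 1 → 0.8 → 0.6 — 1 2/3 stops shorter (darker).
Aperture: f/2.5 → f/2.8 → f/3.2 → f/3.5 → f/4 → f/4.5 → f/5 → f/5.6 → f/6.3 → f/7.1 — 3 stops smaller aperture (darker).
Net change so far: 4 2/3 stops darker. Offset with the ISO: 160 → 200 → 250 → 320 → 400 → 500 → 640 → 800 → 1000 → 1250 → 1600 → 2000 → 2500 → 3200 → 4000.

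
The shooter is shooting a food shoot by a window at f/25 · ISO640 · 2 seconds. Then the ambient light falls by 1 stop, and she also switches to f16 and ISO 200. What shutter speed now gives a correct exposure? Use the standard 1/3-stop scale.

Scene light: 1 stop darker.
Aperture: f/25 → f/22 → f/20 → f/18 → f/16 — 1 1/3 stops wider (brighter).
ISO: 640 → 500 → 400 → 320 → 250 → 200 — 1 2/3 stops lower (darker).
Net so far: 1 1/3 stops darker. Shutter speed: 2 → 2.5 → 3.2 → 4 → 5.

5 s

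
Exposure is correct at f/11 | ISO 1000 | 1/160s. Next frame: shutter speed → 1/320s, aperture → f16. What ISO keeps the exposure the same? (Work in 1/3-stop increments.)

Shutter speed: 1/160 → 1/200 → 1/250 → 1/320 — 1 stop shorter (darker).
Aperture: f/11 → f/13 → f/14 → f/16 — 1 stop narrower (darker).
Net change so far: 2 stops darker. Offset with the ISO: 1000 → 1250 → 1600 → 2000 → 2500 → 3200 → 4000.

ISO 4000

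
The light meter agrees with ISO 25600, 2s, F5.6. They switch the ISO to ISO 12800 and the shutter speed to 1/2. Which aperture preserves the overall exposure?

f/2

ISO: 25600 → 12800 — 1 stop dropped (darker).
Shutter speed: 2 → 1 → 1/2 — 2 stops faster (darker).
Net change so far: 3 stops darker. Offset with the aperture: f/5.6 → f/4 → f/2.8 → f/2.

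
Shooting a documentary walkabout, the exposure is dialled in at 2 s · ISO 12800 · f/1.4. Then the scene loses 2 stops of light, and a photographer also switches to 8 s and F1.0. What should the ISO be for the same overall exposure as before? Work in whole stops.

ISO 6400

Scene light: 2 stops darker.
Shutter speed: 2 → 4 → 8 — 2 stops slower (brighter).
Aperture: f/1.4 → f/1.0 — 1 stop wider (brighter).
Net so far: 1 stop brighter. ISO: 12800 → 6400.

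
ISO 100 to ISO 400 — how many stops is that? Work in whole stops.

2 stops

100 → 200 → 400 — count the steps: 2 stops.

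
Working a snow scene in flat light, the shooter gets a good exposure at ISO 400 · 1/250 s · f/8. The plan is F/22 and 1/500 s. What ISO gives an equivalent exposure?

Aperture: f/8 → f/11 → f/16 → f/22 — 3 stops stopped down (darker).
Shutter speed: 1/250 → 1/500 — 1 stop shorter (darker).
Net change so far: 4 stops darker. Offset with the ISO: 400 → 800 → 1600 → 3200 → 6400.

ISO 6400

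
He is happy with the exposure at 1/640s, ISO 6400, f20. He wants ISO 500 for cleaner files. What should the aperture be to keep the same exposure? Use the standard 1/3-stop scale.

ISO: 6400 → 5000 → 4000 → 3200 → 2500 → 2000 → 1600 → 1250 → 1000 → 800 → 640 → 500 — 3 2/3 stops lower (darker).
Need 3 2/3 stops brighter from the aperture: f/20 → f/18 → f/16 → f/14 → f/13 → f/11 → f/10 → f/9 → f/8 → f/7.1 → f/6.3 → f/5.6.

f/5.6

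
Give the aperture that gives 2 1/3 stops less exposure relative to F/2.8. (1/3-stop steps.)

Aperture: f/2.8 → f/3.2 → f/3.5 → f/4 → f/4.5 → f/5 → f/5.6 → f/6.3 — 2 1/3 stops smaller aperture (darker).

f/6.3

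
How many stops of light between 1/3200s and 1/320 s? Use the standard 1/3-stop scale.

3 1/3 stops

1/3200 → 1/2500 → 1/2000 → 1/1600 → 1/1250 → 1/1000 → 1/800 → 1/640 → 1/500 → 1/400 → 1/320 — count the steps: 10 third-stops = 3 1/3 stops.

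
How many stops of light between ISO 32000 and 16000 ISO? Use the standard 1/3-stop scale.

32000 → 25600 → 20000 → 16000 — count the steps: 3 third-stops = 1 stop.

1 stop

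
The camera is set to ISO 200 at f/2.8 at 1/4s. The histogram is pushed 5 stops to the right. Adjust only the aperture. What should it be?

Overexposed by 5 stops → need 5 stops darker.
Aperture: f/2.8 → f/4 → f/5.6 → f/8 → f/11 → f/16.

f/16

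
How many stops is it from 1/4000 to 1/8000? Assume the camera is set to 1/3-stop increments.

1 stop

1/4000 → 1/5000 → 1/6400 → 1/8000 — count the steps: 3 third-stops = 1 stop.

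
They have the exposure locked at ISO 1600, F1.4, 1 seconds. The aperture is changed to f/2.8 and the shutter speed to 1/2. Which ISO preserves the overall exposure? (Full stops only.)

ISO 12800

Aperture: f/1.4 → f/2 → f/2.8 — 2 stops stopped down (darker).
Shutter speed: 1 → 1/2 — 1 stop shorter (darker).
Net change so far: 3 stops darker. Offset with the ISO: 1600 → 3200 → 6400 → 12800.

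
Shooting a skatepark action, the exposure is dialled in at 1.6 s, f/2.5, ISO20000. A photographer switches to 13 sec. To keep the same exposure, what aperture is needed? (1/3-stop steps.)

Shutter speed: 1.6 → 2 → 2.5 → 3.2 → 4 → 5 → 6 → 8 → 10 → 13 — 3 stops slower (brighter).
Need 3 stops darker from the aperture: f/2.5 → f/2.8 → f/3.2 → f/3.5 → f/4 → f/4.5 → f/5 → f/5.6 → f/6.3 → f/7.1.

f/7.1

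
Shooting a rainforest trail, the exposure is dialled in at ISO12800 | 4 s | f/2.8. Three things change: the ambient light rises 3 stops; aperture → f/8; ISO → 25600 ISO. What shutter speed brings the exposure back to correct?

2 s

Scene light: 3 stops brighter.
Aperture: f/2.8 → f/4 → f/5.6 → f/8 — 3 stops smaller aperture (darker).
ISO: 12800 → 25600 — 1 stop raised (brighter).
Net so far: 1 stop brighter. Shutter speed: 4 → 2.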